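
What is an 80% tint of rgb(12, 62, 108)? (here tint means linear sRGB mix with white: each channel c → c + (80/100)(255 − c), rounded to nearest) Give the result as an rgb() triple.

Per channel, c → c + 0.8(255 − c):
  R: 12 + 194.4 = 206.4 → 206
  G: 62 + 154.4 = 216.4 → 216
  B: 108 + 117.6 = 225.6 → 226

rgb(206, 216, 226)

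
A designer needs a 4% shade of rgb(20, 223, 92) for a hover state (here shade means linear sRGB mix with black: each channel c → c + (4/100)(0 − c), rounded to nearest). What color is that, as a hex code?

A 4% shade moves each channel 4% toward 0:
  R: 20 − 0.8 = 19.2 → 19
  G: 223 + 0.04×(0−223) = 223 − 8.92 = 214.08 → 214
  B: 92 − 3.68 = 88.32 → 88
rgb(19, 214, 88) = #13D658.

#13D658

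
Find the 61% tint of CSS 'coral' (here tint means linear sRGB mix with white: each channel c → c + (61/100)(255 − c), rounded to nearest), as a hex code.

#FFCDBB

CSS coral is rgb(255, 127, 80).
A 61% tint moves each channel 61% toward 255:
  R: 255 + 0 = 255 → 255
  G: 127 + 0.61×(255−127) = 127 + 78.08 = 205.08 → 205
  B: 80 + 0.61×(255−80) = 80 + 106.75 = 186.75 → 187
rgb(255, 205, 187) = #FFCDBB.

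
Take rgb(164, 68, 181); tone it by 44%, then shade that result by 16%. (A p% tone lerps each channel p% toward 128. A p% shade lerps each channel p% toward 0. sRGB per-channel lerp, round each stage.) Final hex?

#7c4f85

A 44% tone moves each channel 44% toward 128:
  R: 164 + 0.44×(128−164) = 164 − 15.84 = 148.16 → 148
  G: 68 + 26.4 = 94.4 → 94
  B: 181 + 0.44×(128−181) = 181 − 23.32 = 157.68 → 158
After the tone: rgb(148, 94, 158) = #945e9e.
Lerp each channel 16% toward 0:
  R: 148 − 23.68 = 124.32 → 124
  G: 94 + 0.16×(0−94) = 94 − 15.04 = 78.96 → 79
  B: 158 + 0.16×(0−158) = 158 − 25.28 = 132.72 → 133
rgb(124, 79, 133) = #7c4f85.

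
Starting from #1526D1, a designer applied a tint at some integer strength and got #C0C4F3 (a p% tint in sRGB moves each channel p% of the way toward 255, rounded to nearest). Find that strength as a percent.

#1526D1 is rgb(21, 38, 209); #C0C4F3 is rgb(192, 196, 243).
On the R channel (widest range): 192 ≈ 21 + (p/100)(255 − 21), so p ≈ 100×(192 − 21)/(255 − 21) = 17100/234 = 73.08.
p = 73 reproduces all three channels after rounding.

73%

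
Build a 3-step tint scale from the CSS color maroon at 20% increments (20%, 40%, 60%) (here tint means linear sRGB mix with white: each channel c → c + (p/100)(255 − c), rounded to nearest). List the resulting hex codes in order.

CSS maroon is rgb(128, 0, 0).
20%: (128 + 25.4 = 153.4→153, 0 + 51 = 51→51, 0 + 51 = 51→51) → #993333
40%: (128 + 50.8 = 178.8→179, 0 + 102 = 102→102, 0 + 102 = 102→102) → #b36666
60%: (128 + 76.2 = 204.2→204, 0 + 153 = 153→153, 0 + 153 = 153→153) → #cc9999

#993333, #b36666, #cc9999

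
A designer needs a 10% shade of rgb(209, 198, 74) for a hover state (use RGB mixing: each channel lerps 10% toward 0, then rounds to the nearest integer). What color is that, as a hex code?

#BCB243

A 10% shade moves each channel 10% toward 0:
  R: 209 + 0.1×(0−209) = 209 − 20.9 = 188.1 → 188
  G: 198 + 0.1×(0−198) = 198 − 19.8 = 178.2 → 178
  B: 74 + 0.1×(0−74) = 74 − 7.4 = 66.6 → 67
rgb(188, 178, 67) = #BCB243.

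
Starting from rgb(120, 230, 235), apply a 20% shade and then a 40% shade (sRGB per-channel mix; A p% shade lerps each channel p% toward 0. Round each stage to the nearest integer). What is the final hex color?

#3A6E71

Per channel, c → c + 0.2(0 − c):
  R: 120 − 24 = 96 → 96
  G: 230 − 46 = 184 → 184
  B: 235 + 0.2×(0−235) = 235 − 47 = 188 → 188
After the shade: rgb(96, 184, 188) = #60B8BC.
Lerp each channel 40% toward 0:
  R: 96 + 0.4×(0−96) = 96 − 38.4 = 57.6 → 58
  G: 184 − 73.6 = 110.4 → 110
  B: 188 + 0.4×(0−188) = 188 − 75.2 = 112.8 → 113
rgb(58, 110, 113) = #3A6E71.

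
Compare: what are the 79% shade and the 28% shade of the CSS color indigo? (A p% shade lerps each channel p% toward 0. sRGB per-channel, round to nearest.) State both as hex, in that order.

CSS indigo is rgb(75, 0, 130).
79% shade:
  R: 75 + 0.79×(0−75) = 75 − 59.25 = 15.75 → 16
  G: 0 + 0 = 0 → 0
  B: 130 + 0.79×(0−130) = 130 − 102.7 = 27.3 → 27
  → #10001b
28% shade:
  R: 75 + 0.28×(0−75) = 75 − 21 = 54 → 54
  G: 0 + 0 = 0 → 0
  B: 130 − 36.4 = 93.6 → 94
  → #36005e

#10001b, #36005e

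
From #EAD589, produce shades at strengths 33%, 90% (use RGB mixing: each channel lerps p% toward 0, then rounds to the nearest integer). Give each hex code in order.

#EAD589 is rgb(234, 213, 137).
33%: (234 − 77.22 = 156.78→157, 213 − 70.29 = 142.71→143, 137 − 45.21 = 91.79→92) → #9D8F5C
90%: (234 − 210.6 = 23.4→23, 213 − 191.7 = 21.3→21, 137 − 123.3 = 13.7→14) → #17150E

#9D8F5C, #17150E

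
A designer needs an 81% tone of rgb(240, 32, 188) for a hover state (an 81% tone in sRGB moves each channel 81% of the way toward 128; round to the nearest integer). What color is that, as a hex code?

#956e8b

Per channel, c → c + 0.81(128 − c):
  R: 240 − 90.72 = 149.28 → 149
  G: 32 + 0.81×(128−32) = 32 + 77.76 = 109.76 → 110
  B: 188 + 0.81×(128−188) = 188 − 48.6 = 139.4 → 139
rgb(149, 110, 139) = #956e8b.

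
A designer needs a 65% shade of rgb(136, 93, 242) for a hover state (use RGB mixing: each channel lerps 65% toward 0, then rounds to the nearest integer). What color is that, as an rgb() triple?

rgb(48, 33, 85)

Lerp each channel 65% toward 0:
  R: 136 + 0.65×(0−136) = 136 − 88.4 = 47.6 → 48
  G: 93 − 60.45 = 32.55 → 33
  B: 242 + 0.65×(0−242) = 242 − 157.3 = 84.7 → 85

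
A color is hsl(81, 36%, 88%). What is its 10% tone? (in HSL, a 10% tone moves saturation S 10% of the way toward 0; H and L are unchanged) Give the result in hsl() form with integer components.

S moves 10% from 36 toward 0: 36 − 3.6 = 32.4 → 32.
H and L are unchanged.

hsl(81, 32%, 88%)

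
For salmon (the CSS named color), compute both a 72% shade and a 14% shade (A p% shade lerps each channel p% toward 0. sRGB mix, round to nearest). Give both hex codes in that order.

#462420, #D76E62

CSS salmon is rgb(250, 128, 114).
72% shade:
  R: 250 − 180 = 70 → 70
  G: 128 + 0.72×(0−128) = 128 − 92.16 = 35.84 → 36
  B: 114 + 0.72×(0−114) = 114 − 82.08 = 31.92 → 32
  → #462420
14% shade:
  R: 250 + 0.14×(0−250) = 250 − 35 = 215 → 215
  G: 128 + 0.14×(0−128) = 128 − 17.92 = 110.08 → 110
  B: 114 + 0.14×(0−114) = 114 − 15.96 = 98.04 → 98
  → #D76E62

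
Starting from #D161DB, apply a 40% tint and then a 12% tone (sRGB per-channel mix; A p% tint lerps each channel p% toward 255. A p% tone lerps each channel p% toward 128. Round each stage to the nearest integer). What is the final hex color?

#D79CDC

#D161DB is rgb(209, 97, 219).
A 40% tint moves each channel 40% toward 255:
  R: 209 + 18.4 = 227.4 → 227
  G: 97 + 63.2 = 160.2 → 160
  B: 219 + 0.4×(255−219) = 219 + 14.4 = 233.4 → 233
After the tint: rgb(227, 160, 233) = #E3A0E9.
Per channel, c → c + 0.12(128 − c):
  R: 227 + 0.12×(128−227) = 227 − 11.88 = 215.12 → 215
  G: 160 − 3.84 = 156.16 → 156
  B: 233 + 0.12×(128−233) = 233 − 12.6 = 220.4 → 220
rgb(215, 156, 220) = #D79CDC.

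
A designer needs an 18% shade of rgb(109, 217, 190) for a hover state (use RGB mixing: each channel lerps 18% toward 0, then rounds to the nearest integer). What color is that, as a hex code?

Per channel, c → c + 0.18(0 − c):
  R: 109 − 19.62 = 89.38 → 89
  G: 217 − 39.06 = 177.94 → 178
  B: 190 + 0.18×(0−190) = 190 − 34.2 = 155.8 → 156
rgb(89, 178, 156) = #59b29c.

#59b29c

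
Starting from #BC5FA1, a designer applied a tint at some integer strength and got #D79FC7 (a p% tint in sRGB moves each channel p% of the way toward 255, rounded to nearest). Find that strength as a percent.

#BC5FA1 is rgb(188, 95, 161); #D79FC7 is rgb(215, 159, 199).
On the G channel (widest range): 159 ≈ 95 + (p/100)(255 − 95), so p ≈ 100×(159 − 95)/(255 − 95) = 6400/160 = 40.00.
p = 40 reproduces all three channels after rounding.

40%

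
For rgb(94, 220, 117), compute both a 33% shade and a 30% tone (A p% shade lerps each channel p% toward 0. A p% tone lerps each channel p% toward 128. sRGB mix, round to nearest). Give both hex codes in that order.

33% shade:
  R: 94 + 0.33×(0−94) = 94 − 31.02 = 62.98 → 63
  G: 220 + 0.33×(0−220) = 220 − 72.6 = 147.4 → 147
  B: 117 + 0.33×(0−117) = 117 − 38.61 = 78.39 → 78
  → #3F934E
30% tone:
  R: 94 + 0.3×(128−94) = 94 + 10.2 = 104.2 → 104
  G: 220 + 0.3×(128−220) = 220 − 27.6 = 192.4 → 192
  B: 117 + 0.3×(128−117) = 117 + 3.3 = 120.3 → 120
  → #68C078

#3F934E, #68C078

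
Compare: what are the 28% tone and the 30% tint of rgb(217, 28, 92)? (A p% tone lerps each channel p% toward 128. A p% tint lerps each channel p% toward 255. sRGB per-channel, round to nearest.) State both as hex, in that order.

28% tone:
  R: 217 + 0.28×(128−217) = 217 − 24.92 = 192.08 → 192
  G: 28 + 0.28×(128−28) = 28 + 28 = 56 → 56
  B: 92 + 0.28×(128−92) = 92 + 10.08 = 102.08 → 102
  → #C03866
30% tint:
  R: 217 + 11.4 = 228.4 → 228
  G: 28 + 0.3×(255−28) = 28 + 68.1 = 96.1 → 96
  B: 92 + 0.3×(255−92) = 92 + 48.9 = 140.9 → 141
  → #E4608D

#C03866, #E4608D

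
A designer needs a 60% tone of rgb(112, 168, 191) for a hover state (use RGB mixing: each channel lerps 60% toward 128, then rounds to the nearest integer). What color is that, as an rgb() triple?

Per channel, c → c + 0.6(128 − c):
  R: 112 + 0.6×(128−112) = 112 + 9.6 = 121.6 → 122
  G: 168 − 24 = 144 → 144
  B: 191 + 0.6×(128−191) = 191 − 37.8 = 153.2 → 153

rgb(122, 144, 153)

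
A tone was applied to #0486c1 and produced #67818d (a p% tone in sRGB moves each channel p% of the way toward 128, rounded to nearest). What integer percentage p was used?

#0486c1 is rgb(4, 134, 193); #67818d is rgb(103, 129, 141).
On the R channel (widest range): 103 ≈ 4 + (p/100)(128 − 4), so p ≈ 100×(103 − 4)/(128 − 4) = 9900/124 = 79.84.
p = 80 reproduces all three channels after rounding.

80%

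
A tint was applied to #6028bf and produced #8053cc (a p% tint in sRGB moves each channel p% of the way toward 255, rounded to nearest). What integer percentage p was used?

#6028bf is rgb(96, 40, 191); #8053cc is rgb(128, 83, 204).
On the G channel (widest range): 83 ≈ 40 + (p/100)(255 − 40), so p ≈ 100×(83 − 40)/(255 − 40) = 4300/215 = 20.00.
p = 20 reproduces all three channels after rounding.

20%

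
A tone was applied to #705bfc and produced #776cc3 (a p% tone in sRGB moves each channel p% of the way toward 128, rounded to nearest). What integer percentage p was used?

#705bfc is rgb(112, 91, 252); #776cc3 is rgb(119, 108, 195).
On the B channel (widest range): 195 ≈ 252 + (p/100)(128 − 252), so p ≈ 100×(195 − 252)/(128 − 252) = -5700/-124 = 45.97.
p = 46 reproduces all three channels after rounding.

46%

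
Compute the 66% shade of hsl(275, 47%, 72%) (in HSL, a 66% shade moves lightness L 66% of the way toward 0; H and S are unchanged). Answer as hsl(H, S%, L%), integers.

hsl(275, 47%, 24%)

L moves 66% from 72 toward 0: 72 − 47.52 = 24.48 → 24.
H and S are unchanged.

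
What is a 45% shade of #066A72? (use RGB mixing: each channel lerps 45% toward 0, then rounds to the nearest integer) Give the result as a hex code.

#066A72 is rgb(6, 106, 114).
A 45% shade moves each channel 45% toward 0:
  R: 6 + 0.45×(0−6) = 6 − 2.7 = 3.3 → 3
  G: 106 + 0.45×(0−106) = 106 − 47.7 = 58.3 → 58
  B: 114 − 51.3 = 62.7 → 63
rgb(3, 58, 63) = #033A3F.

#033A3F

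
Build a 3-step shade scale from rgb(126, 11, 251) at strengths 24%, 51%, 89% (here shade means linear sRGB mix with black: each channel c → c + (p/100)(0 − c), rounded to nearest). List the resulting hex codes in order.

#6008bf, #3e057b, #0e011c

24%: (126 − 30.24 = 95.76→96, 11 − 2.64 = 8.36→8, 251 − 60.24 = 190.76→191) → #6008bf
51%: (126 − 64.26 = 61.74→62, 11 − 5.61 = 5.39→5, 251 − 128.01 = 122.99→123) → #3e057b
89%: (126 − 112.14 = 13.86→14, 11 − 9.79 = 1.21→1, 251 − 223.39 = 27.61→28) → #0e011c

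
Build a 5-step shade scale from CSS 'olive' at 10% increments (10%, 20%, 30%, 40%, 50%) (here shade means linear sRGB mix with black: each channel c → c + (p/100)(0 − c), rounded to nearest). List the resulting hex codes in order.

CSS olive is rgb(128, 128, 0).
10%: (128 − 12.8 = 115.2→115, 128 − 12.8 = 115.2→115, 0→0) → #737300
20%: (128 − 25.6 = 102.4→102, 128 − 25.6 = 102.4→102, 0→0) → #666600
30%: (128 − 38.4 = 89.6→90, 128 − 38.4 = 89.6→90, 0→0) → #5A5A00
40%: (128 − 51.2 = 76.8→77, 128 − 51.2 = 76.8→77, 0→0) → #4D4D00
50%: (128 − 64 = 64→64, 128 − 64 = 64→64, 0→0) → #404000

#737300, #666600, #5A5A00, #4D4D00, #404000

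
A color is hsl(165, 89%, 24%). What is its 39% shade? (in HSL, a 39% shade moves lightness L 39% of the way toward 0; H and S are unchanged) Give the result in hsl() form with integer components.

L moves 39% from 24 toward 0: 24 − 9.36 = 14.64 → 15.
H and S are unchanged.

hsl(165, 89%, 15%)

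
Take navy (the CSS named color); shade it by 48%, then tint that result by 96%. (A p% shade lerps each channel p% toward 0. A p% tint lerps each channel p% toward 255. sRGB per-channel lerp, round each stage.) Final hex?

CSS navy is rgb(0, 0, 128).
Per channel, c → c + 0.48(0 − c):
  R: 0 + 0 = 0 → 0
  G: 0 + 0.48×(0−0) = 0 + 0 = 0 → 0
  B: 128 + 0.48×(0−128) = 128 − 61.44 = 66.56 → 67
After the shade: rgb(0, 0, 67) = #000043.
A 96% tint moves each channel 96% toward 255:
  R: 0 + 244.8 = 244.8 → 245
  G: 0 + 0.96×(255−0) = 0 + 244.8 = 244.8 → 245
  B: 67 + 0.96×(255−67) = 67 + 180.48 = 247.48 → 247
rgb(245, 245, 247) = #F5F5F7.

#F5F5F7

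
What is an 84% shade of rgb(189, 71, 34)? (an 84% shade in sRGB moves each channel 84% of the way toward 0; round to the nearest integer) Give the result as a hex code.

Lerp each channel 84% toward 0:
  R: 189 − 158.76 = 30.24 → 30
  G: 71 − 59.64 = 11.36 → 11
  B: 34 − 28.56 = 5.44 → 5
rgb(30, 11, 5) = #1e0b05.

#1e0b05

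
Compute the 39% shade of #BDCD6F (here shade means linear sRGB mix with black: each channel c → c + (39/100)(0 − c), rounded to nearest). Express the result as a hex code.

#737D44

#BDCD6F is rgb(189, 205, 111).
Lerp each channel 39% toward 0:
  R: 189 + 0.39×(0−189) = 189 − 73.71 = 115.29 → 115
  G: 205 + 0.39×(0−205) = 205 − 79.95 = 125.05 → 125
  B: 111 + 0.39×(0−111) = 111 − 43.29 = 67.71 → 68
rgb(115, 125, 68) = #737D44.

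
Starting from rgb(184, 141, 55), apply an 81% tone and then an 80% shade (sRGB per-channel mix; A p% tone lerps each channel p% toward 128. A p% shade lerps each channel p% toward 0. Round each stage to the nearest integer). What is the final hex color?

#1C1A17

Lerp each channel 81% toward 128:
  R: 184 − 45.36 = 138.64 → 139
  G: 141 + 0.81×(128−141) = 141 − 10.53 = 130.47 → 130
  B: 55 + 0.81×(128−55) = 55 + 59.13 = 114.13 → 114
After the tone: rgb(139, 130, 114) = #8B8272.
An 80% shade moves each channel 80% toward 0:
  R: 139 − 111.2 = 27.8 → 28
  G: 130 − 104 = 26 → 26
  B: 114 − 91.2 = 22.8 → 23
rgb(28, 26, 23) = #1C1A17.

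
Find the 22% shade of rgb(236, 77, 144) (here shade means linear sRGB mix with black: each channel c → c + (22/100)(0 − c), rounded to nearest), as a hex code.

#B83C70

Per channel, c → c + 0.22(0 − c):
  R: 236 + 0.22×(0−236) = 236 − 51.92 = 184.08 → 184
  G: 77 + 0.22×(0−77) = 77 − 16.94 = 60.06 → 60
  B: 144 + 0.22×(0−144) = 144 − 31.68 = 112.32 → 112
rgb(184, 60, 112) = #B83C70.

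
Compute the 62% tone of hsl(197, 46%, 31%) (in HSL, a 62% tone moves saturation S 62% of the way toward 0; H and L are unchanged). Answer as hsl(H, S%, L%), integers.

S moves 62% from 46 toward 0: 46 − 28.52 = 17.48 → 17.
H and L are unchanged.

hsl(197, 17%, 31%)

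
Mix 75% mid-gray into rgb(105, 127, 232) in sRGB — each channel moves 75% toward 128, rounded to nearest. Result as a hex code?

Lerp each channel 75% toward 128:
  R: 105 + 0.75×(128−105) = 105 + 17.25 = 122.25 → 122
  G: 127 + 0.75×(128−127) = 127 + 0.75 = 127.75 → 128
  B: 232 − 78 = 154 → 154
rgb(122, 128, 154) = #7A809A.

#7A809A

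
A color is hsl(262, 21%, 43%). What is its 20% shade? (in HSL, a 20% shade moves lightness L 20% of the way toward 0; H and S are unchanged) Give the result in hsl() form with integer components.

hsl(262, 21%, 34%)

L moves 20% from 43 toward 0: 43 − 8.6 = 34.4 → 34.
H and S are unchanged.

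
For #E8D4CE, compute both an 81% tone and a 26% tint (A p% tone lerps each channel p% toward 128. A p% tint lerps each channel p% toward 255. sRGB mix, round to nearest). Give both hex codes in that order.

#E8D4CE is rgb(232, 212, 206).
81% tone:
  R: 232 + 0.81×(128−232) = 232 − 84.24 = 147.76 → 148
  G: 212 − 68.04 = 143.96 → 144
  B: 206 − 63.18 = 142.82 → 143
  → #94908F
26% tint:
  R: 232 + 0.26×(255−232) = 232 + 5.98 = 237.98 → 238
  G: 212 + 0.26×(255−212) = 212 + 11.18 = 223.18 → 223
  B: 206 + 12.74 = 218.74 → 219
  → #EEDFDB

#94908F, #EEDFDB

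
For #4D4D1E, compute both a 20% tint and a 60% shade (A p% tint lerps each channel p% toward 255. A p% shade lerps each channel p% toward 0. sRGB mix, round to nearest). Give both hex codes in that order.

#4D4D1E is rgb(77, 77, 30).
20% tint:
  R: 77 + 35.6 = 112.6 → 113
  G: 77 + 0.2×(255−77) = 77 + 35.6 = 112.6 → 113
  B: 30 + 45 = 75 → 75
  → #71714B
60% shade:
  R: 77 + 0.6×(0−77) = 77 − 46.2 = 30.8 → 31
  G: 77 + 0.6×(0−77) = 77 − 46.2 = 30.8 → 31
  B: 30 − 18 = 12 → 12
  → #1F1F0C

#71714B, #1F1F0C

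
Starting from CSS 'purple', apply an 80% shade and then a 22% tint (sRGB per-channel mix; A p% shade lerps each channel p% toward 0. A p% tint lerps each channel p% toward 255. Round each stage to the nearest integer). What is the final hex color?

CSS purple is rgb(128, 0, 128).
Lerp each channel 80% toward 0:
  R: 128 + 0.8×(0−128) = 128 − 102.4 = 25.6 → 26
  G: 0 + 0 = 0 → 0
  B: 128 + 0.8×(0−128) = 128 − 102.4 = 25.6 → 26
After the shade: rgb(26, 0, 26) = #1A001A.
A 22% tint moves each channel 22% toward 255:
  R: 26 + 0.22×(255−26) = 26 + 50.38 = 76.38 → 76
  G: 0 + 0.22×(255−0) = 0 + 56.1 = 56.1 → 56
  B: 26 + 0.22×(255−26) = 26 + 50.38 = 76.38 → 76
rgb(76, 56, 76) = #4C384C.

#4C384C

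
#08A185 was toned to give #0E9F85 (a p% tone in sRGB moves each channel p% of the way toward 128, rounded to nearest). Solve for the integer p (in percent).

#08A185 is rgb(8, 161, 133); #0E9F85 is rgb(14, 159, 133).
On the R channel (widest range): 14 ≈ 8 + (p/100)(128 − 8), so p ≈ 100×(14 − 8)/(128 − 8) = 600/120 = 5.00.
p = 5 reproduces all three channels after rounding.

5%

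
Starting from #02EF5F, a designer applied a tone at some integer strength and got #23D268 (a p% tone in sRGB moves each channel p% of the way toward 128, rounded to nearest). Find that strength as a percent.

#02EF5F is rgb(2, 239, 95); #23D268 is rgb(35, 210, 104).
On the R channel (widest range): 35 ≈ 2 + (p/100)(128 − 2), so p ≈ 100×(35 − 2)/(128 − 2) = 3300/126 = 26.19.
p = 26 reproduces all three channels after rounding.

26%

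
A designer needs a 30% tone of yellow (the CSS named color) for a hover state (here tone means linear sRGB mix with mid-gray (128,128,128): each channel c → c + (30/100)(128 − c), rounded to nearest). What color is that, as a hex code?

CSS yellow is rgb(255, 255, 0).
Per channel, c → c + 0.3(128 − c):
  R: 255 − 38.1 = 216.9 → 217
  G: 255 − 38.1 = 216.9 → 217
  B: 0 + 0.3×(128−0) = 0 + 38.4 = 38.4 → 38
rgb(217, 217, 38) = #d9d926.

#d9d926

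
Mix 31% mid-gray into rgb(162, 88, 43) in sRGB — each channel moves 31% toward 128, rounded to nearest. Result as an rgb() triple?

Lerp each channel 31% toward 128:
  R: 162 − 10.54 = 151.46 → 151
  G: 88 + 0.31×(128−88) = 88 + 12.4 = 100.4 → 100
  B: 43 + 26.35 = 69.35 → 69

rgb(151, 100, 69)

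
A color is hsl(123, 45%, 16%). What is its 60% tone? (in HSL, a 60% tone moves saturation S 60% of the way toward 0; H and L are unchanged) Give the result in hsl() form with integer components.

S moves 60% from 45 toward 0: 45 − 27 = 18 → 18.
H and L are unchanged.

hsl(123, 18%, 16%)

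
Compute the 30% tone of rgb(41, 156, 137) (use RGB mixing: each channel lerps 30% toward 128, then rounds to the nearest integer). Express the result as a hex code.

#439486

Lerp each channel 30% toward 128:
  R: 41 + 0.3×(128−41) = 41 + 26.1 = 67.1 → 67
  G: 156 + 0.3×(128−156) = 156 − 8.4 = 147.6 → 148
  B: 137 + 0.3×(128−137) = 137 − 2.7 = 134.3 → 134
rgb(67, 148, 134) = #439486.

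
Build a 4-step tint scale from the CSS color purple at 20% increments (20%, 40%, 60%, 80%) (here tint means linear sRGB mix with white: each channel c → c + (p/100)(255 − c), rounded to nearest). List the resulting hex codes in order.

#993399, #b366b3, #cc99cc, #e6cce6

CSS purple is rgb(128, 0, 128).
20%: (128 + 25.4 = 153.4→153, 0 + 51 = 51→51, 128 + 25.4 = 153.4→153) → #993399
40%: (128 + 50.8 = 178.8→179, 0 + 102 = 102→102, 128 + 50.8 = 178.8→179) → #b366b3
60%: (128 + 76.2 = 204.2→204, 0 + 153 = 153→153, 128 + 76.2 = 204.2→204) → #cc99cc
80%: (128 + 101.6 = 229.6→230, 0 + 204 = 204→204, 128 + 101.6 = 229.6→230) → #e6cce6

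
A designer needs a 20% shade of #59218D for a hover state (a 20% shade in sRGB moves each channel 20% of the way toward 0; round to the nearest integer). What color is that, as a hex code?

#471A71

#59218D is rgb(89, 33, 141).
Per channel, c → c + 0.2(0 − c):
  R: 89 + 0.2×(0−89) = 89 − 17.8 = 71.2 → 71
  G: 33 + 0.2×(0−33) = 33 − 6.6 = 26.4 → 26
  B: 141 + 0.2×(0−141) = 141 − 28.2 = 112.8 → 113
rgb(71, 26, 113) = #471A71.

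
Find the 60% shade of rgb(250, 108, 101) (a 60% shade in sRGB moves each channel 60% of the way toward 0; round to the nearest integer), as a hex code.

A 60% shade moves each channel 60% toward 0:
  R: 250 + 0.6×(0−250) = 250 − 150 = 100 → 100
  G: 108 + 0.6×(0−108) = 108 − 64.8 = 43.2 → 43
  B: 101 + 0.6×(0−101) = 101 − 60.6 = 40.4 → 40
rgb(100, 43, 40) = #642b28.

#642b28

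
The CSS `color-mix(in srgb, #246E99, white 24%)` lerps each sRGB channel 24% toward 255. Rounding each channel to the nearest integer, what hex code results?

#246E99 is rgb(36, 110, 153).
Lerp each channel 24% toward 255:
  R: 36 + 0.24×(255−36) = 36 + 52.56 = 88.56 → 89
  G: 110 + 0.24×(255−110) = 110 + 34.8 = 144.8 → 145
  B: 153 + 0.24×(255−153) = 153 + 24.48 = 177.48 → 177
rgb(89, 145, 177) = #5991B1.

#5991B1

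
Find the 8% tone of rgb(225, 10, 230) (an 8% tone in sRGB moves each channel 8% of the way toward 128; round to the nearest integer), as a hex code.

#d913de

Per channel, c → c + 0.08(128 − c):
  R: 225 + 0.08×(128−225) = 225 − 7.76 = 217.24 → 217
  G: 10 + 9.44 = 19.44 → 19
  B: 230 + 0.08×(128−230) = 230 − 8.16 = 221.84 → 222
rgb(217, 19, 222) = #d913de.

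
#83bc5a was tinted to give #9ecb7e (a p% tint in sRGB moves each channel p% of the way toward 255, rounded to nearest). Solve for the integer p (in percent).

22%

#83bc5a is rgb(131, 188, 90); #9ecb7e is rgb(158, 203, 126).
On the B channel (widest range): 126 ≈ 90 + (p/100)(255 − 90), so p ≈ 100×(126 − 90)/(255 − 90) = 3600/165 = 21.82.
p = 22 reproduces all three channels after rounding.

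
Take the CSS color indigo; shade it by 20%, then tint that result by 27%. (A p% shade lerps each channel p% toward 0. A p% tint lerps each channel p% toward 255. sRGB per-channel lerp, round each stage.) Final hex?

#714591

CSS indigo is rgb(75, 0, 130).
Lerp each channel 20% toward 0:
  R: 75 − 15 = 60 → 60
  G: 0 + 0 = 0 → 0
  B: 130 + 0.2×(0−130) = 130 − 26 = 104 → 104
After the shade: rgb(60, 0, 104) = #3c0068.
A 27% tint moves each channel 27% toward 255:
  R: 60 + 52.65 = 112.65 → 113
  G: 0 + 0.27×(255−0) = 0 + 68.85 = 68.85 → 69
  B: 104 + 40.77 = 144.77 → 145
rgb(113, 69, 145) = #714591.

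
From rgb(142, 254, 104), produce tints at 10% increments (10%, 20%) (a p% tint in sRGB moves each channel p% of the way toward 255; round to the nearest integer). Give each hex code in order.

#99fe77, #a5fe86

10%: (142 + 11.3 = 153.3→153, 254→254, 104 + 15.1 = 119.1→119) → #99fe77
20%: (142 + 22.6 = 164.6→165, 254→254, 104 + 30.2 = 134.2→134) → #a5fe86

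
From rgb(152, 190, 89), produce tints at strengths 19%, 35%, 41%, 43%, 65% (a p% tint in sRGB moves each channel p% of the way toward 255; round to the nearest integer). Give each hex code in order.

19%: (152 + 19.57 = 171.57→172, 190 + 12.35 = 202.35→202, 89 + 31.54 = 120.54→121) → #ACCA79
35%: (152 + 36.05 = 188.05→188, 190 + 22.75 = 212.75→213, 89 + 58.1 = 147.1→147) → #BCD593
41%: (152 + 42.23 = 194.23→194, 190 + 26.65 = 216.65→217, 89 + 68.06 = 157.06→157) → #C2D99D
43%: (152 + 44.29 = 196.29→196, 190 + 27.95 = 217.95→218, 89 + 71.38 = 160.38→160) → #C4DAA0
65%: (152 + 66.95 = 218.95→219, 190 + 42.25 = 232.25→232, 89 + 107.9 = 196.9→197) → #DBE8C5

#ACCA79, #BCD593, #C2D99D, #C4DAA0, #DBE8C5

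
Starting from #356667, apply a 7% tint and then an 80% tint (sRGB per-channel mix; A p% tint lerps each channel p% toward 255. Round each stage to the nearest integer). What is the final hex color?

#356667 is rgb(53, 102, 103).
Per channel, c → c + 0.07(255 − c):
  R: 53 + 0.07×(255−53) = 53 + 14.14 = 67.14 → 67
  G: 102 + 0.07×(255−102) = 102 + 10.71 = 112.71 → 113
  B: 103 + 10.64 = 113.64 → 114
After the tint: rgb(67, 113, 114) = #437172.
Lerp each channel 80% toward 255:
  R: 67 + 0.8×(255−67) = 67 + 150.4 = 217.4 → 217
  G: 113 + 0.8×(255−113) = 113 + 113.6 = 226.6 → 227
  B: 114 + 0.8×(255−114) = 114 + 112.8 = 226.8 → 227
rgb(217, 227, 227) = #D9E3E3.

#D9E3E3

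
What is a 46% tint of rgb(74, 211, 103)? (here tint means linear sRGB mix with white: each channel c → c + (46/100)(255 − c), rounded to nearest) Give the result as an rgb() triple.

A 46% tint moves each channel 46% toward 255:
  R: 74 + 0.46×(255−74) = 74 + 83.26 = 157.26 → 157
  G: 211 + 20.24 = 231.24 → 231
  B: 103 + 0.46×(255−103) = 103 + 69.92 = 172.92 → 173

rgb(157, 231, 173)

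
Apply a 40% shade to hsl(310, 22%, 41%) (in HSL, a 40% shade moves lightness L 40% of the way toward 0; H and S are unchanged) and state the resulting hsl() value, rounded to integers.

hsl(310, 22%, 25%)

L moves 40% from 41 toward 0: 41 − 16.4 = 24.6 → 25.
H and S are unchanged.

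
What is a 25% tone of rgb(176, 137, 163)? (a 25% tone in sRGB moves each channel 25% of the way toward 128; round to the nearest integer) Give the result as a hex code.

#a4879a

Per channel, c → c + 0.25(128 − c):
  R: 176 + 0.25×(128−176) = 176 − 12 = 164 → 164
  G: 137 + 0.25×(128−137) = 137 − 2.25 = 134.75 → 135
  B: 163 − 8.75 = 154.25 → 154
rgb(164, 135, 154) = #a4879a.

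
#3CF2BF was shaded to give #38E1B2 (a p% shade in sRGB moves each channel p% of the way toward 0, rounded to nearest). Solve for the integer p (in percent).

7%

#3CF2BF is rgb(60, 242, 191); #38E1B2 is rgb(56, 225, 178).
On the G channel (widest range): 225 ≈ 242 + (p/100)(0 − 242), so p ≈ 100×(225 − 242)/(0 − 242) = -1700/-242 = 7.02.
p = 7 reproduces all three channels after rounding.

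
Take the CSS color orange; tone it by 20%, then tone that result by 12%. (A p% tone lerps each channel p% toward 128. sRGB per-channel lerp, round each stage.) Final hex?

#da9a26

CSS orange is rgb(255, 165, 0).
A 20% tone moves each channel 20% toward 128:
  R: 255 + 0.2×(128−255) = 255 − 25.4 = 229.6 → 230
  G: 165 − 7.4 = 157.6 → 158
  B: 0 + 0.2×(128−0) = 0 + 25.6 = 25.6 → 26
After the tone: rgb(230, 158, 26) = #e69e1a.
Per channel, c → c + 0.12(128 − c):
  R: 230 + 0.12×(128−230) = 230 − 12.24 = 217.76 → 218
  G: 158 + 0.12×(128−158) = 158 − 3.6 = 154.4 → 154
  B: 26 + 0.12×(128−26) = 26 + 12.24 = 38.24 → 38
rgb(218, 154, 38) = #da9a26.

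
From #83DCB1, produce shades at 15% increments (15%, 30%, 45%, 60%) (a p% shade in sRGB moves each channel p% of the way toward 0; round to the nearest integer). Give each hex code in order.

#6FBB96, #5C9A7C, #487961, #345847

#83DCB1 is rgb(131, 220, 177).
15%: (131 − 19.65 = 111.35→111, 220 − 33 = 187→187, 177 − 26.55 = 150.45→150) → #6FBB96
30%: (131 − 39.3 = 91.7→92, 220 − 66 = 154→154, 177 − 53.1 = 123.9→124) → #5C9A7C
45%: (131 − 58.95 = 72.05→72, 220 − 99 = 121→121, 177 − 79.65 = 97.35→97) → #487961
60%: (131 − 78.6 = 52.4→52, 220 − 132 = 88→88, 177 − 106.2 = 70.8→71) → #345847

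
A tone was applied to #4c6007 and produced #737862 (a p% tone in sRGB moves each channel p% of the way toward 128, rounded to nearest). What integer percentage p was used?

75%

#4c6007 is rgb(76, 96, 7); #737862 is rgb(115, 120, 98).
On the B channel (widest range): 98 ≈ 7 + (p/100)(128 − 7), so p ≈ 100×(98 − 7)/(128 − 7) = 9100/121 = 75.21.
p = 75 reproduces all three channels after rounding.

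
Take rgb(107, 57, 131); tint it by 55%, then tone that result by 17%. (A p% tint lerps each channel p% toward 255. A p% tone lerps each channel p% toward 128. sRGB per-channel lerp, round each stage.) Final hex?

#B2A0BB

A 55% tint moves each channel 55% toward 255:
  R: 107 + 81.4 = 188.4 → 188
  G: 57 + 0.55×(255−57) = 57 + 108.9 = 165.9 → 166
  B: 131 + 0.55×(255−131) = 131 + 68.2 = 199.2 → 199
After the tint: rgb(188, 166, 199) = #BCA6C7.
A 17% tone moves each channel 17% toward 128:
  R: 188 − 10.2 = 177.8 → 178
  G: 166 + 0.17×(128−166) = 166 − 6.46 = 159.54 → 160
  B: 199 + 0.17×(128−199) = 199 − 12.07 = 186.93 → 187
rgb(178, 160, 187) = #B2A0BB.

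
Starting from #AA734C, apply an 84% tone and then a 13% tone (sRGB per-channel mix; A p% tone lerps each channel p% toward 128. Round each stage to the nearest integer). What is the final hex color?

#AA734C is rgb(170, 115, 76).
Per channel, c → c + 0.84(128 − c):
  R: 170 − 35.28 = 134.72 → 135
  G: 115 + 10.92 = 125.92 → 126
  B: 76 + 43.68 = 119.68 → 120
After the tone: rgb(135, 126, 120) = #877E78.
A 13% tone moves each channel 13% toward 128:
  R: 135 + 0.13×(128−135) = 135 − 0.91 = 134.09 → 134
  G: 126 + 0.13×(128−126) = 126 + 0.26 = 126.26 → 126
  B: 120 + 0.13×(128−120) = 120 + 1.04 = 121.04 → 121
rgb(134, 126, 121) = #867E79.

#867E79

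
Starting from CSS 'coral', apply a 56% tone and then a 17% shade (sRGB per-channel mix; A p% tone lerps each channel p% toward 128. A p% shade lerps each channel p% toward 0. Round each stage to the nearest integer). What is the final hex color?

#996A59

CSS coral is rgb(255, 127, 80).
A 56% tone moves each channel 56% toward 128:
  R: 255 − 71.12 = 183.88 → 184
  G: 127 + 0.56×(128−127) = 127 + 0.56 = 127.56 → 128
  B: 80 + 26.88 = 106.88 → 107
After the tone: rgb(184, 128, 107) = #B8806B.
Lerp each channel 17% toward 0:
  R: 184 + 0.17×(0−184) = 184 − 31.28 = 152.72 → 153
  G: 128 + 0.17×(0−128) = 128 − 21.76 = 106.24 → 106
  B: 107 + 0.17×(0−107) = 107 − 18.19 = 88.81 → 89
rgb(153, 106, 89) = #996A59.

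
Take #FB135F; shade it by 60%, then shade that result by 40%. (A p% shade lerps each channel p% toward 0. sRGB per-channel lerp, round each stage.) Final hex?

#3C0517

#FB135F is rgb(251, 19, 95).
Per channel, c → c + 0.6(0 − c):
  R: 251 + 0.6×(0−251) = 251 − 150.6 = 100.4 → 100
  G: 19 + 0.6×(0−19) = 19 − 11.4 = 7.6 → 8
  B: 95 + 0.6×(0−95) = 95 − 57 = 38 → 38
After the shade: rgb(100, 8, 38) = #640826.
Per channel, c → c + 0.4(0 − c):
  R: 100 − 40 = 60 → 60
  G: 8 − 3.2 = 4.8 → 5
  B: 38 + 0.4×(0−38) = 38 − 15.2 = 22.8 → 23
rgb(60, 5, 23) = #3C0517.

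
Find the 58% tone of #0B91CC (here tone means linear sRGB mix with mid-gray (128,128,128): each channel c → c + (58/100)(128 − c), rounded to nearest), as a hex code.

#0B91CC is rgb(11, 145, 204).
Per channel, c → c + 0.58(128 − c):
  R: 11 + 0.58×(128−11) = 11 + 67.86 = 78.86 → 79
  G: 145 + 0.58×(128−145) = 145 − 9.86 = 135.14 → 135
  B: 204 − 44.08 = 159.92 → 160
rgb(79, 135, 160) = #4F87A0.

#4F87A0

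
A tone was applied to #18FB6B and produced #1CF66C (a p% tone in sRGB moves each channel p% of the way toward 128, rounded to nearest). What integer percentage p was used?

#18FB6B is rgb(24, 251, 107); #1CF66C is rgb(28, 246, 108).
On the G channel (widest range): 246 ≈ 251 + (p/100)(128 − 251), so p ≈ 100×(246 − 251)/(128 − 251) = -500/-123 = 4.07.
p = 4 reproduces all three channels after rounding.

4%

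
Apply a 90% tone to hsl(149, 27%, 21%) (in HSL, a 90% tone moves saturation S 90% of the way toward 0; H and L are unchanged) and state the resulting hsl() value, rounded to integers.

hsl(149, 3%, 21%)

S moves 90% from 27 toward 0: 27 − 24.3 = 2.7 → 3.
H and L are unchanged.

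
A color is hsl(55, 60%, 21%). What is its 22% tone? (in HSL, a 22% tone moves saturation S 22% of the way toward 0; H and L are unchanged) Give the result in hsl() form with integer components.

S moves 22% from 60 toward 0: 60 − 13.2 = 46.8 → 47.
H and L are unchanged.

hsl(55, 47%, 21%)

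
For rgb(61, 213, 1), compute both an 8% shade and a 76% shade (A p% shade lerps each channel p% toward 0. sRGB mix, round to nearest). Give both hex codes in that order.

#38C401, #0F3300

8% shade:
  R: 61 + 0.08×(0−61) = 61 − 4.88 = 56.12 → 56
  G: 213 − 17.04 = 195.96 → 196
  B: 1 + 0.08×(0−1) = 1 − 0.08 = 0.92 → 1
  → #38C401
76% shade:
  R: 61 + 0.76×(0−61) = 61 − 46.36 = 14.64 → 15
  G: 213 + 0.76×(0−213) = 213 − 161.88 = 51.12 → 51
  B: 1 − 0.76 = 0.24 → 0
  → #0F3300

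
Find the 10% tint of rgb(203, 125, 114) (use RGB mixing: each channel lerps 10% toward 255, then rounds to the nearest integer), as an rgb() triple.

A 10% tint moves each channel 10% toward 255:
  R: 203 + 0.1×(255−203) = 203 + 5.2 = 208.2 → 208
  G: 125 + 13 = 138 → 138
  B: 114 + 14.1 = 128.1 → 128

rgb(208, 138, 128)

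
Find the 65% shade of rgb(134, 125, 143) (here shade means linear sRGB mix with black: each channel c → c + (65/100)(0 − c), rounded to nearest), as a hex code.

#2f2c32

A 65% shade moves each channel 65% toward 0:
  R: 134 − 87.1 = 46.9 → 47
  G: 125 + 0.65×(0−125) = 125 − 81.25 = 43.75 → 44
  B: 143 − 92.95 = 50.05 → 50
rgb(47, 44, 50) = #2f2c32.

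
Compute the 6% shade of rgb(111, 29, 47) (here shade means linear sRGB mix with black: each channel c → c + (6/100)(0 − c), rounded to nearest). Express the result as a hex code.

#681B2C

A 6% shade moves each channel 6% toward 0:
  R: 111 + 0.06×(0−111) = 111 − 6.66 = 104.34 → 104
  G: 29 + 0.06×(0−29) = 29 − 1.74 = 27.26 → 27
  B: 47 − 2.82 = 44.18 → 44
rgb(104, 27, 44) = #681B2C.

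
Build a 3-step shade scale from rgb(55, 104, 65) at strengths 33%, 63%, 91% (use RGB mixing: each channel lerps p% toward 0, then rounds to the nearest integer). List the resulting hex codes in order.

#25462C, #142618, #050906

33%: (55 − 18.15 = 36.85→37, 104 − 34.32 = 69.68→70, 65 − 21.45 = 43.55→44) → #25462C
63%: (55 − 34.65 = 20.35→20, 104 − 65.52 = 38.48→38, 65 − 40.95 = 24.05→24) → #142618
91%: (55 − 50.05 = 4.95→5, 104 − 94.64 = 9.36→9, 65 − 59.15 = 5.85→6) → #050906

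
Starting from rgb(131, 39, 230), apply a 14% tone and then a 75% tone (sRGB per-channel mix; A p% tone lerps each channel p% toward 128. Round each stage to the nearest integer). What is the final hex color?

#816D96

Lerp each channel 14% toward 128:
  R: 131 + 0.14×(128−131) = 131 − 0.42 = 130.58 → 131
  G: 39 + 0.14×(128−39) = 39 + 12.46 = 51.46 → 51
  B: 230 − 14.28 = 215.72 → 216
After the tone: rgb(131, 51, 216) = #8333D8.
A 75% tone moves each channel 75% toward 128:
  R: 131 + 0.75×(128−131) = 131 − 2.25 = 128.75 → 129
  G: 51 + 57.75 = 108.75 → 109
  B: 216 + 0.75×(128−216) = 216 − 66 = 150 → 150
rgb(129, 109, 150) = #816D96.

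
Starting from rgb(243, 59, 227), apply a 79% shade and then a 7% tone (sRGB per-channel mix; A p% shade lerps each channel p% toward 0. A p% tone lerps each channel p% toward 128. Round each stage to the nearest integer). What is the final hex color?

A 79% shade moves each channel 79% toward 0:
  R: 243 − 191.97 = 51.03 → 51
  G: 59 + 0.79×(0−59) = 59 − 46.61 = 12.39 → 12
  B: 227 + 0.79×(0−227) = 227 − 179.33 = 47.67 → 48
After the shade: rgb(51, 12, 48) = #330C30.
Per channel, c → c + 0.07(128 − c):
  R: 51 + 0.07×(128−51) = 51 + 5.39 = 56.39 → 56
  G: 12 + 0.07×(128−12) = 12 + 8.12 = 20.12 → 20
  B: 48 + 5.6 = 53.6 → 54
rgb(56, 20, 54) = #381436.

#381436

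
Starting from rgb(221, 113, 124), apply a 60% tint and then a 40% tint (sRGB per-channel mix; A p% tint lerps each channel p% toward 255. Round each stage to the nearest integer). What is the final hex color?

Per channel, c → c + 0.6(255 − c):
  R: 221 + 0.6×(255−221) = 221 + 20.4 = 241.4 → 241
  G: 113 + 0.6×(255−113) = 113 + 85.2 = 198.2 → 198
  B: 124 + 0.6×(255−124) = 124 + 78.6 = 202.6 → 203
After the tint: rgb(241, 198, 203) = #F1C6CB.
Lerp each channel 40% toward 255:
  R: 241 + 0.4×(255−241) = 241 + 5.6 = 246.6 → 247
  G: 198 + 22.8 = 220.8 → 221
  B: 203 + 0.4×(255−203) = 203 + 20.8 = 223.8 → 224
rgb(247, 221, 224) = #F7DDE0.

#F7DDE0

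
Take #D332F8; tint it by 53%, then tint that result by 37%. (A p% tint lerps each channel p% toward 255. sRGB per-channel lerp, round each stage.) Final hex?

#F2C3FD

#D332F8 is rgb(211, 50, 248).
Lerp each channel 53% toward 255:
  R: 211 + 0.53×(255−211) = 211 + 23.32 = 234.32 → 234
  G: 50 + 0.53×(255−50) = 50 + 108.65 = 158.65 → 159
  B: 248 + 0.53×(255−248) = 248 + 3.71 = 251.71 → 252
After the tint: rgb(234, 159, 252) = #EA9FFC.
A 37% tint moves each channel 37% toward 255:
  R: 234 + 7.77 = 241.77 → 242
  G: 159 + 35.52 = 194.52 → 195
  B: 252 + 0.37×(255−252) = 252 + 1.11 = 253.11 → 253
rgb(242, 195, 253) = #F2C3FD.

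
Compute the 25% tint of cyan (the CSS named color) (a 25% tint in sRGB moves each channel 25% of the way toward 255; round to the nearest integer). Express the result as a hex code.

#40ffff

CSS cyan is rgb(0, 255, 255).
Per channel, c → c + 0.25(255 − c):
  R: 0 + 63.75 = 63.75 → 64
  G: 255 + 0.25×(255−255) = 255 + 0 = 255 → 255
  B: 255 + 0.25×(255−255) = 255 + 0 = 255 → 255
rgb(64, 255, 255) = #40ffff.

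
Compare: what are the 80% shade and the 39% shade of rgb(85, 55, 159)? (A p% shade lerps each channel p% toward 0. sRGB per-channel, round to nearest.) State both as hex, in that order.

#110B20, #342261

80% shade:
  R: 85 − 68 = 17 → 17
  G: 55 − 44 = 11 → 11
  B: 159 + 0.8×(0−159) = 159 − 127.2 = 31.8 → 32
  → #110B20
39% shade:
  R: 85 − 33.15 = 51.85 → 52
  G: 55 + 0.39×(0−55) = 55 − 21.45 = 33.55 → 34
  B: 159 + 0.39×(0−159) = 159 − 62.01 = 96.99 → 97
  → #342261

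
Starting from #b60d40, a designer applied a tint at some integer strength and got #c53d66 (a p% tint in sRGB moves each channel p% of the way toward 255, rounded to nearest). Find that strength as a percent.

20%

#b60d40 is rgb(182, 13, 64); #c53d66 is rgb(197, 61, 102).
On the G channel (widest range): 61 ≈ 13 + (p/100)(255 − 13), so p ≈ 100×(61 − 13)/(255 − 13) = 4800/242 = 19.83.
p = 20 reproduces all three channels after rounding.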